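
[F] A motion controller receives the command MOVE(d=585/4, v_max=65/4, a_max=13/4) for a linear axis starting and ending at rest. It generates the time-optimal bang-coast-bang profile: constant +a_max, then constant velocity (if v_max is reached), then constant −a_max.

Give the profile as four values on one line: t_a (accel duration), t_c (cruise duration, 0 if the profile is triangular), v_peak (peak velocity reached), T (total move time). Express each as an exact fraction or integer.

v_max²/a_max = (65/4)²/(13/4) = 325/4
585/4 ≥ 325/4 → trapezoidal
t_a = (65/4)/(13/4) = 5; v_peak = 65/4
d_cruise = 585/4 − 325/4 = 65; t_c = 65/(65/4) = 4
T = 2·5 + 4 = 14

t_a=5 t_c=4 v_peak=65/4 T=14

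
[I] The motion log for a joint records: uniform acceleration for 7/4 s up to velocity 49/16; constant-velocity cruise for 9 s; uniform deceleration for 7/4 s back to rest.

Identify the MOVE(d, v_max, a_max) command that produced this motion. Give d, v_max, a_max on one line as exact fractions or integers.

a_max = (49/16)/(7/4) = 7/4
d_a = ½·49/16·7/4 = 343/128; d_c = 49/16·9 = 441/16
d = 2·343/128 + 441/16 = 2107/64
t_c = 9 > 0 → v_max = v_peak = 49/16

d=2107/64 v_max=49/16 a_max=7/4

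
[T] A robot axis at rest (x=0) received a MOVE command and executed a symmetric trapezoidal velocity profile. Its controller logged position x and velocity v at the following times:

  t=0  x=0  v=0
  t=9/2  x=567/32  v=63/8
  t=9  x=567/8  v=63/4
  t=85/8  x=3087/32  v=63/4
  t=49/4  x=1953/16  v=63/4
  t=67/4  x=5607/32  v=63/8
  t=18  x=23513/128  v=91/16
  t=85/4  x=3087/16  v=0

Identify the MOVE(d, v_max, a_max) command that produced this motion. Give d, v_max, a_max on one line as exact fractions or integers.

final state: t=85/4, x=3087/16, v=0 → d = 3087/16
a_max = (63/8−0)/(9/2−0) = 7/4
max v = 63/4 over t∈[9,49/4] → v_max = 63/4
check: 63/4·(9+13/4) = 3087/16 ✓

d=3087/16 v_max=63/4 a_max=7/4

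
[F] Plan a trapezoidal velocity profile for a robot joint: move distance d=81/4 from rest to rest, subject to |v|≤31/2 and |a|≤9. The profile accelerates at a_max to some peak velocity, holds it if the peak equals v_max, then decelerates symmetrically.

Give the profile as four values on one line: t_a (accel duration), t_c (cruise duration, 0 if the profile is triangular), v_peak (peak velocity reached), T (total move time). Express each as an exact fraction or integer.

t_a=3/2 t_c=0 v_peak=27/2 T=3

vₘ²/aₘ = (31/2)²/9 = 961/36
81/4 < 961/36 ⇒ no cruise
v_peak = √(81/4·9) = √(729/4) = 27/2
t_a = (27/2)/9 = 3/2; t_c = 0
T = 2·3/2 = 3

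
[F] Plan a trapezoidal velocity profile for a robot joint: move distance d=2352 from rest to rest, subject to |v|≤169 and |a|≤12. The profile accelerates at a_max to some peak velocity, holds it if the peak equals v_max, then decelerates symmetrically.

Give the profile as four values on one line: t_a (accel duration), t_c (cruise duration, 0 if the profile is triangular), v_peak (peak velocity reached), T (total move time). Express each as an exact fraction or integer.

(v_max)²/a_max = 169²/12 = 28561/12
2352 < 28561/12 ⇒ no cruise
v_peak = √(2352·12) = √28224 = 168
t_a = 168/12 = 14; t_c = 0
T = 2·14 = 28

t_a=14 t_c=0 v_peak=168 T=28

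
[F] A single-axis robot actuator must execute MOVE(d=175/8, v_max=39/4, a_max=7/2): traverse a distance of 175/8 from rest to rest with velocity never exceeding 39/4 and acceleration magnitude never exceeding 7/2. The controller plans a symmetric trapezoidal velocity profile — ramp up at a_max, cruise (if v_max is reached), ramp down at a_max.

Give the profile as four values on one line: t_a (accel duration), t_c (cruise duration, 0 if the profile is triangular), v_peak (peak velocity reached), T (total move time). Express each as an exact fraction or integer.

(v_max)²/a_max = (39/4)²/(7/2) = 1521/56
175/8 < 1521/56 → triangular
v_peak = √(175/8·7/2) = √(1225/16) = 35/4
t_a = (35/4)/(7/2) = 5/2; t_c = 0
T = 2·5/2 = 5

t_a=5/2 t_c=0 v_peak=35/4 T=5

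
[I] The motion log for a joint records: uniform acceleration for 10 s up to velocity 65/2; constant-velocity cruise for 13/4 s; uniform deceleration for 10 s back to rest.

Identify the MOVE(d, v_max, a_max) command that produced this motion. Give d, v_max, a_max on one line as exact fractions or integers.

d=3445/8 v_max=65/2 a_max=13/4

a_max = (65/2)/10 = 13/4
d_a = ½·65/2·10 = 325/2; d_c = 65/2·13/4 = 845/8
d = 2·325/2 + 845/8 = 3445/8
t_c = 13/4 > 0 ⇒ limit active, v_max = 65/2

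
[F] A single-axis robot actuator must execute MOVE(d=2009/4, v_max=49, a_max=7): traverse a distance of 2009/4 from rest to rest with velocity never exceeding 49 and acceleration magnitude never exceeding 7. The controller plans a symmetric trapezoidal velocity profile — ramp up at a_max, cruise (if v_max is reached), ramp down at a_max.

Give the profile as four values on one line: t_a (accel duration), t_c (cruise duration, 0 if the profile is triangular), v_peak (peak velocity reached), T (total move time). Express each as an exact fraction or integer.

v_max²/a_max = 49²/7 = 343
2009/4 ≥ 343 ⇒ cruise phase
t_a = 49/7 = 7; v_peak = 49
d_cruise = 2009/4 − 343 = 637/4; t_c = (637/4)/49 = 13/4
T = 2·7 + 13/4 = 69/4

t_a=7 t_c=13/4 v_peak=49 T=69/4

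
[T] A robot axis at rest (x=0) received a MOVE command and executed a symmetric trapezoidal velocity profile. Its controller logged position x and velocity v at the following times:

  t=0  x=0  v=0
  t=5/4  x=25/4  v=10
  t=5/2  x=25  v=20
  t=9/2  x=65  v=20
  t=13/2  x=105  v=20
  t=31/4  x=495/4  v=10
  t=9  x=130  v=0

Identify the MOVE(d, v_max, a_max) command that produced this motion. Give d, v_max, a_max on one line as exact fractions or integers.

d=130 v_max=20 a_max=8

final state: t=9, x=130, v=0 → d = 130
a_max = (10−0)/(5/4−0) = 8
max v = 20 over t∈[5/2,13/2] → v_max = 20
check: 20·(5/2+4) = 130 ✓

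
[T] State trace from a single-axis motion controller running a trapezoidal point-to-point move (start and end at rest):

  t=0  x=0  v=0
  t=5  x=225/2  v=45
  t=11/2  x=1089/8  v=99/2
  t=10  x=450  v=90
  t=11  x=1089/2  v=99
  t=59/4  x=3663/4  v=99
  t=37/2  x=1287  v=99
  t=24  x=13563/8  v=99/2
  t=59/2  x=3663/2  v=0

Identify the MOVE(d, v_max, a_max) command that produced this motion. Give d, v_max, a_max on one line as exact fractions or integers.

final state: t=59/2, x=3663/2, v=0 → d = 3663/2
a_max = (45−0)/(5−0) = 9
max v = 99 over t∈[11,37/2] → v_max = 99
check: 99·(11+15/2) = 3663/2 ✓

d=3663/2 v_max=99 a_max=9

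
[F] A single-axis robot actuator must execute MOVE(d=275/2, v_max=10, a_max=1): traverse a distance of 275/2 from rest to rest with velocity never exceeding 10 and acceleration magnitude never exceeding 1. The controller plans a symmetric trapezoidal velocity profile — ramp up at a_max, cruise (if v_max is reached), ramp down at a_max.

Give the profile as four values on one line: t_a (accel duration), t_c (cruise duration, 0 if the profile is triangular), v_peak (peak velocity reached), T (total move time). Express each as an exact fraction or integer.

t_a=10 t_c=15/4 v_peak=10 T=95/4

vₘ²/aₘ = 10²/1 = 100
275/2 ≥ 100 → trapezoidal
t_a = 10/1 = 10; v_peak = 10
d_cruise = 275/2 − 100 = 75/2; t_c = (75/2)/10 = 15/4
T = 2·10 + 15/4 = 95/4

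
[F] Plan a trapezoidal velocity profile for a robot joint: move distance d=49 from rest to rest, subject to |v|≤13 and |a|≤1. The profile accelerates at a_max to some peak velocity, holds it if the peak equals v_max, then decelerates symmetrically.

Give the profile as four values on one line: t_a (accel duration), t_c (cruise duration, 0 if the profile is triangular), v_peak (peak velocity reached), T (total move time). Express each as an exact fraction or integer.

vₘ²/aₘ = 13²/1 = 169
49 < 169 → triangular
v_peak = √(49·1) = √49 = 7
t_a = 7/1 = 7; t_c = 0
T = 2·7 = 14

t_a=7 t_c=0 v_peak=7 T=14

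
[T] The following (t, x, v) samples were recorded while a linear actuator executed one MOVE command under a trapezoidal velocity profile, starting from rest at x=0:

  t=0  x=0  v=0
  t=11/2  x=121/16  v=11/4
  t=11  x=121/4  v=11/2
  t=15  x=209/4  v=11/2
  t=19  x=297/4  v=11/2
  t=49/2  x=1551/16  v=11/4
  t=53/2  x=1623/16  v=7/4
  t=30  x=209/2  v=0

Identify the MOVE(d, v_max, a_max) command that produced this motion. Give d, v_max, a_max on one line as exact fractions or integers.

final state: t=30, x=209/2, v=0 → d = 209/2
a_max = (11/4−0)/(11/2−0) = 1/2
max v = 11/2 over t∈[11,19] → v_max = 11/2
check: 11/2·(11+8) = 209/2 ✓

d=209/2 v_max=11/2 a_max=1/2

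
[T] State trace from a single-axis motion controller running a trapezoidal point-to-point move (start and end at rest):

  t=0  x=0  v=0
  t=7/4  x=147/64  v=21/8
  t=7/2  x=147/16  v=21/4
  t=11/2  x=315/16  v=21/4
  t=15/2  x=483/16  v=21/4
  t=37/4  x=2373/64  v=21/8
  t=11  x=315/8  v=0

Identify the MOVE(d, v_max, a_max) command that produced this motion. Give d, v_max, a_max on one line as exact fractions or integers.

d=315/8 v_max=21/4 a_max=3/2

final state: t=11, x=315/8, v=0 → d = 315/8
a_max = (21/8−0)/(7/4−0) = 3/2
max v = 21/4 over t∈[7/2,15/2] → v_max = 21/4
check: 21/4·(7/2+4) = 315/8 ✓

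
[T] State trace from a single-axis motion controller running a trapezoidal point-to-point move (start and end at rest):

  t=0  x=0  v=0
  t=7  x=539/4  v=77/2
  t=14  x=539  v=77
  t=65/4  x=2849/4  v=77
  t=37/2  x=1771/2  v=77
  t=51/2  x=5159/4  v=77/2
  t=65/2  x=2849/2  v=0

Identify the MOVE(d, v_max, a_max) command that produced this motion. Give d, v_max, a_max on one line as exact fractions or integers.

d=2849/2 v_max=77 a_max=11/2

final state: t=65/2, x=2849/2, v=0 → d = 2849/2
a_max = (77/2−0)/(7−0) = 11/2
max v = 77 over t∈[14,37/2] → v_max = 77
check: 77·(14+9/2) = 2849/2 ✓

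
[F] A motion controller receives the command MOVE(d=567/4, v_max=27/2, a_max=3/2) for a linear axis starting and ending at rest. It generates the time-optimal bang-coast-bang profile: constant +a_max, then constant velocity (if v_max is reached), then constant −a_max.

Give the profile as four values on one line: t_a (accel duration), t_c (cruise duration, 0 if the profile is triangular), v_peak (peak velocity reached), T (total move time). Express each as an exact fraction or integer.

vₘ²/aₘ = (27/2)²/(3/2) = 243/2
567/4 ≥ 243/2 → trapezoidal
t_a = (27/2)/(3/2) = 9; v_peak = 27/2
d_cruise = 567/4 − 243/2 = 81/4; t_c = (81/4)/(27/2) = 3/2
T = 2·9 + 3/2 = 39/2

t_a=9 t_c=3/2 v_peak=27/2 T=39/2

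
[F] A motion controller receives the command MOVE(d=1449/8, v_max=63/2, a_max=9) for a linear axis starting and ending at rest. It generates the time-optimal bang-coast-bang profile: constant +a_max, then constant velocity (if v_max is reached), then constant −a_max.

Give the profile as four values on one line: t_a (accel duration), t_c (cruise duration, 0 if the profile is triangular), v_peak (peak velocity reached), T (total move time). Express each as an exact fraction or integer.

(v_max)²/a_max = (63/2)²/9 = 441/4
1449/8 ≥ 441/4 so v_max reached
t_a = (63/2)/9 = 7/2; v_peak = 63/2
d_cruise = 1449/8 − 441/4 = 567/8; t_c = (567/8)/(63/2) = 9/4
T = 2·7/2 + 9/4 = 37/4

t_a=7/2 t_c=9/4 v_peak=63/2 T=37/4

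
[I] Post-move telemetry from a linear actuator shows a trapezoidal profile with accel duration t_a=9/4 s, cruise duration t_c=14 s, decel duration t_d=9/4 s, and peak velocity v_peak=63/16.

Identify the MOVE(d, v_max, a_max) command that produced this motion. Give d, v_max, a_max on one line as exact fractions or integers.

d=4095/64 v_max=63/16 a_max=7/4

a_max = (63/16)/(9/4) = 7/4
d_a = ½·63/16·9/4 = 567/128; d_c = 63/16·14 = 441/8
d = 2·567/128 + 441/8 = 4095/64
t_c = 14 > 0 ⇒ limit active, v_max = 63/16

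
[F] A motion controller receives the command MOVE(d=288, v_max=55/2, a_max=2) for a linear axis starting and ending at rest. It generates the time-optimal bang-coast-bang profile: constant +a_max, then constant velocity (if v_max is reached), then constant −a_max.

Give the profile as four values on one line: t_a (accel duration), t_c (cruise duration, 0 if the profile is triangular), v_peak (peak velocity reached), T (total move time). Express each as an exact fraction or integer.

t_a=12 t_c=0 v_peak=24 T=24

(v_max)²/a_max = (55/2)²/2 = 3025/8
288 < 3025/8 so t_c = 0
v_peak = √(288·2) = √576 = 24
t_a = 24/2 = 12; t_c = 0
T = 2·12 = 24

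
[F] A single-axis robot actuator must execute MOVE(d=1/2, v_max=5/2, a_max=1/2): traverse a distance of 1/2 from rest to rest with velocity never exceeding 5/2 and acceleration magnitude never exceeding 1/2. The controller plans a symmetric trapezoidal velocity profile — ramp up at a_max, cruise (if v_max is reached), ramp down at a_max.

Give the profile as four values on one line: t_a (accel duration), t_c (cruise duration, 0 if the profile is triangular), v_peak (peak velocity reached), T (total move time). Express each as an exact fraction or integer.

v_max²/a_max = (5/2)²/(1/2) = 25/2
1/2 < 25/2 so t_c = 0
v_peak = √(1/2·1/2) = √(1/4) = 1/2
t_a = (1/2)/(1/2) = 1; t_c = 0
T = 2·1 = 2

t_a=1 t_c=0 v_peak=1/2 T=2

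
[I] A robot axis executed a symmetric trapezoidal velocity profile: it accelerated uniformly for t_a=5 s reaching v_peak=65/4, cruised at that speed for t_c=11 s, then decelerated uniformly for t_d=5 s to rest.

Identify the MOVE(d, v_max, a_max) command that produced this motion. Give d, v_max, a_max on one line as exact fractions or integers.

d=260 v_max=65/4 a_max=13/4

a_max = (65/4)/5 = 13/4
d_a = ½·65/4·5 = 325/8; d_c = 65/4·11 = 715/4
d = 2·325/8 + 715/4 = 260
t_c = 11 > 0 → v_max = v_peak = 65/4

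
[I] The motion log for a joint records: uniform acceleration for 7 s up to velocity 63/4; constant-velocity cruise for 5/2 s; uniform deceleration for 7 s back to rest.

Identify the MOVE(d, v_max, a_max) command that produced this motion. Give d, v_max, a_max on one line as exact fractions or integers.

d=1197/8 v_max=63/4 a_max=9/4

a_max = (63/4)/7 = 9/4
d_a = ½·63/4·7 = 441/8; d_c = 63/4·5/2 = 315/8
d = 2·441/8 + 315/8 = 1197/8
t_c = 5/2 > 0 → v_max = v_peak = 63/4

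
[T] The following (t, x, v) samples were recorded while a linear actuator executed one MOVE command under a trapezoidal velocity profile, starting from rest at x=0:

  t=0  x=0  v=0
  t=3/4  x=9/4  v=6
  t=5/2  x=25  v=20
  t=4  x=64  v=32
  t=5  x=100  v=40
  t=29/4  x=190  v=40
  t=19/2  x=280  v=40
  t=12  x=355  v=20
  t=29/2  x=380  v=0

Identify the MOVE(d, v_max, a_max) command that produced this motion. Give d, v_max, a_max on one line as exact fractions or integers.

d=380 v_max=40 a_max=8

final state: t=29/2, x=380, v=0 → d = 380
a_max = (6−0)/(3/4−0) = 8
max v = 40 over t∈[5,19/2] → v_max = 40
check: 40·(5+9/2) = 380 ✓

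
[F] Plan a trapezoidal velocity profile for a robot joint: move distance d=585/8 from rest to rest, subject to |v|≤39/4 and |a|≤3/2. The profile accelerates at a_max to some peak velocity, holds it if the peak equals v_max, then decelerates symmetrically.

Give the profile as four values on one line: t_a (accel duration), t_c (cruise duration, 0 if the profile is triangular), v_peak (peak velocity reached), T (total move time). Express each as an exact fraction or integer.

(v_max)²/a_max = (39/4)²/(3/2) = 507/8
585/8 ≥ 507/8 ⇒ cruise phase
t_a = (39/4)/(3/2) = 13/2; v_peak = 39/4
d_cruise = 585/8 − 507/8 = 39/4; t_c = (39/4)/(39/4) = 1
T = 2·13/2 + 1 = 14

t_a=13/2 t_c=1 v_peak=39/4 T=14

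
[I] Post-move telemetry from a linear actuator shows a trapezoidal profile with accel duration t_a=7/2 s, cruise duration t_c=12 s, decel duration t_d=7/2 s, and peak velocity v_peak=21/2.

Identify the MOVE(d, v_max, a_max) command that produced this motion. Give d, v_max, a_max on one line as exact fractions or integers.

d=651/4 v_max=21/2 a_max=3

a_max = (21/2)/(7/2) = 3
d_a = ½·21/2·7/2 = 147/8; d_c = 21/2·12 = 126
d = 2·147/8 + 126 = 651/4
t_c = 12 > 0 ⇒ limit active, v_max = 21/2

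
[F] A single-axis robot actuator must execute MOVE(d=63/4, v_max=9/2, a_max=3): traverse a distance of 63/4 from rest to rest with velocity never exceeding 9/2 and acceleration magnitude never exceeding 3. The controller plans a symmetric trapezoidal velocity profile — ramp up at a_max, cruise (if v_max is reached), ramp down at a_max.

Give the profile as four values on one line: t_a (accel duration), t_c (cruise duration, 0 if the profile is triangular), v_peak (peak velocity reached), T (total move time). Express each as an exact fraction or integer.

t_a=3/2 t_c=2 v_peak=9/2 T=5

vₘ²/aₘ = (9/2)²/3 = 27/4
63/4 ≥ 27/4 ⇒ cruise phase
t_a = (9/2)/3 = 3/2; v_peak = 9/2
d_cruise = 63/4 − 27/4 = 9; t_c = 9/(9/2) = 2
T = 2·3/2 + 2 = 5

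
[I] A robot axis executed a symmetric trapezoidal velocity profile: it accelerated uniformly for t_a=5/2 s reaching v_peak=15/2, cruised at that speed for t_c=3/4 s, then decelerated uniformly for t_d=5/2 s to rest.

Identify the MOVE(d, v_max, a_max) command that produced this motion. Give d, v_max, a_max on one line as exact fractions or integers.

d=195/8 v_max=15/2 a_max=3

a_max = (15/2)/(5/2) = 3
d_a = ½·15/2·5/2 = 75/8; d_c = 15/2·3/4 = 45/8
d = 2·75/8 + 45/8 = 195/8
t_c = 3/4 > 0 ⇒ limit active, v_max = 15/2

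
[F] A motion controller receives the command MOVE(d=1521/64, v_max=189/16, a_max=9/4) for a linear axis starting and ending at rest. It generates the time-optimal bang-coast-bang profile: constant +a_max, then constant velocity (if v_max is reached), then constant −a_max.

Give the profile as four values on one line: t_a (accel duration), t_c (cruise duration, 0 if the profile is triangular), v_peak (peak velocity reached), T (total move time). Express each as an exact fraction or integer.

(v_max)²/a_max = (189/16)²/(9/4) = 3969/64
1521/64 < 3969/64 → triangular
v_peak = √(1521/64·9/4) = √(13689/256) = 117/16
t_a = (117/16)/(9/4) = 13/4; t_c = 0
T = 2·13/4 = 13/2

t_a=13/4 t_c=0 v_peak=117/16 T=13/2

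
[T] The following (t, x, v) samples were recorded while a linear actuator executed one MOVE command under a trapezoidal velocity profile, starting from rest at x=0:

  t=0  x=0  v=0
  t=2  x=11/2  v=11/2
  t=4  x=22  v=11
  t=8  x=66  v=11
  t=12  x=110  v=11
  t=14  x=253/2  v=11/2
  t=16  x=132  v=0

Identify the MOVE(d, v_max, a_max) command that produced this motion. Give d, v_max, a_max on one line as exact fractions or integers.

final state: t=16, x=132, v=0 → d = 132
a_max = (11/2−0)/(2−0) = 11/4
max v = 11 over t∈[4,12] → v_max = 11
check: 11·(4+8) = 132 ✓

d=132 v_max=11 a_max=11/4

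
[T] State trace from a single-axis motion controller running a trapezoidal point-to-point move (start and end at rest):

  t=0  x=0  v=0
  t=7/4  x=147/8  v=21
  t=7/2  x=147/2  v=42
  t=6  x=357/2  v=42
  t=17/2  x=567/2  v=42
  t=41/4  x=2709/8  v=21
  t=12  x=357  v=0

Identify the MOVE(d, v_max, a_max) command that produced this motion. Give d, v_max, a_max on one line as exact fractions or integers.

final state: t=12, x=357, v=0 → d = 357
a_max = (21−0)/(7/4−0) = 12
max v = 42 over t∈[7/2,17/2] → v_max = 42
check: 42·(7/2+5) = 357 ✓

d=357 v_max=42 a_max=12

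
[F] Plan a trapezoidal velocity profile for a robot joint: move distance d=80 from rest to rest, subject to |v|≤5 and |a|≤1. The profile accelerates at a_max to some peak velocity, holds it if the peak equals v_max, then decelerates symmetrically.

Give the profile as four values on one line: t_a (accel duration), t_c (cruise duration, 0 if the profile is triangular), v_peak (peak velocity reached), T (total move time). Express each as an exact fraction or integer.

t_a=5 t_c=11 v_peak=5 T=21

vₘ²/aₘ = 5²/1 = 25
80 ≥ 25 ⇒ cruise phase
t_a = 5/1 = 5; v_peak = 5
d_cruise = 80 − 25 = 55; t_c = 55/5 = 11
T = 2·5 + 11 = 21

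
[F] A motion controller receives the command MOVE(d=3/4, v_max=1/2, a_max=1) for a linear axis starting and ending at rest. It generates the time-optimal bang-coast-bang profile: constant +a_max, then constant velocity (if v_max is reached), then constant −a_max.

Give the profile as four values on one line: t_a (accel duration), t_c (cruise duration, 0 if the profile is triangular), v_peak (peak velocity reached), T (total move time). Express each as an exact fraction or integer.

vₘ²/aₘ = (1/2)²/1 = 1/4
3/4 ≥ 1/4 so v_max reached
t_a = (1/2)/1 = 1/2; v_peak = 1/2
d_cruise = 3/4 − 1/4 = 1/2; t_c = (1/2)/(1/2) = 1
T = 2·1/2 + 1 = 2

t_a=1/2 t_c=1 v_peak=1/2 T=2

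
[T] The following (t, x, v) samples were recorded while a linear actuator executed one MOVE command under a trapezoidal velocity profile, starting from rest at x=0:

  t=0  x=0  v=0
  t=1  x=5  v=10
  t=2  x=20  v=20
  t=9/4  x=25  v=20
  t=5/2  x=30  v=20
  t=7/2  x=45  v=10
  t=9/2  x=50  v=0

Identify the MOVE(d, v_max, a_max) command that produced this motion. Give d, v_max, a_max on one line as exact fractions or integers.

d=50 v_max=20 a_max=10

final state: t=9/2, x=50, v=0 → d = 50
a_max = (10−0)/(1−0) = 10
max v = 20 over t∈[2,5/2] → v_max = 20
check: 20·(2+1/2) = 50 ✓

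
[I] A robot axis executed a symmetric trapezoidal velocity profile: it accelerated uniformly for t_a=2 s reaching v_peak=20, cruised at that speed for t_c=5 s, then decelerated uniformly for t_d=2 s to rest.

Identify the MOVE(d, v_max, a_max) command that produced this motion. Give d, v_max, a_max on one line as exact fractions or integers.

a_max = 20/2 = 10
d_a = ½·20·2 = 20; d_c = 20·5 = 100
d = 2·20 + 100 = 140
t_c = 5 > 0 ⇒ limit active, v_max = 20

d=140 v_max=20 a_max=10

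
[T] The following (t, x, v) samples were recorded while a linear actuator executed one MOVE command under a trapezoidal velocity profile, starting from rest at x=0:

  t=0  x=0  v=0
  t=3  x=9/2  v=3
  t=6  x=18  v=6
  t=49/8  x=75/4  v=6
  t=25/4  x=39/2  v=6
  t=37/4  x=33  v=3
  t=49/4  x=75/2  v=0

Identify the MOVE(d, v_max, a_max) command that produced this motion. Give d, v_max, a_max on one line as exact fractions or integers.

final state: t=49/4, x=75/2, v=0 → d = 75/2
a_max = (3−0)/(3−0) = 1
max v = 6 over t∈[6,25/4] → v_max = 6
check: 6·(6+1/4) = 75/2 ✓

d=75/2 v_max=6 a_max=1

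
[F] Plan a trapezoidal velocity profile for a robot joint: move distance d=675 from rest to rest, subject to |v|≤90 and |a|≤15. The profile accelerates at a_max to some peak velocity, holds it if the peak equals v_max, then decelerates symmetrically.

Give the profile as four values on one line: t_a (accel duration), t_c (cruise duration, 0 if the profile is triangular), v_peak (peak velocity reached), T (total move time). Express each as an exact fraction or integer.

vₘ²/aₘ = 90²/15 = 540
675 ≥ 540 ⇒ cruise phase
t_a = 90/15 = 6; v_peak = 90
d_cruise = 675 − 540 = 135; t_c = 135/90 = 3/2
T = 2·6 + 3/2 = 27/2

t_a=6 t_c=3/2 v_peak=90 T=27/2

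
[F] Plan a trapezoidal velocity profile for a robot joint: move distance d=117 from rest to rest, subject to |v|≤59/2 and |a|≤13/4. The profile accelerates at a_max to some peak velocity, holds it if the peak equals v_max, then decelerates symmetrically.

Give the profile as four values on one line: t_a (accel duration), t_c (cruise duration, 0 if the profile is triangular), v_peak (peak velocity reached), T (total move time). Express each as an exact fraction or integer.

t_a=6 t_c=0 v_peak=39/2 T=12

vₘ²/aₘ = (59/2)²/(13/4) = 3481/13
117 < 3481/13 → triangular
v_peak = √(117·13/4) = √(1521/4) = 39/2
t_a = (39/2)/(13/4) = 6; t_c = 0
T = 2·6 = 12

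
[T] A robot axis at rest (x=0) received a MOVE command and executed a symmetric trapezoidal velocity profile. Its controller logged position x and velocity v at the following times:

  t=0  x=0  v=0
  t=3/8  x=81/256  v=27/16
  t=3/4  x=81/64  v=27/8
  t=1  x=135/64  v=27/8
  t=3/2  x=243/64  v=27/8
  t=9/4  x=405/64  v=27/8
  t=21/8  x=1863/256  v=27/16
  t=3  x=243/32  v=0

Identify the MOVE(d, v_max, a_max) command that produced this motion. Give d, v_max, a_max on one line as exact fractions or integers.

final state: t=3, x=243/32, v=0 → d = 243/32
a_max = (27/16−0)/(3/8−0) = 9/2
max v = 27/8 over t∈[3/4,9/4] → v_max = 27/8
check: 27/8·(3/4+3/2) = 243/32 ✓

d=243/32 v_max=27/8 a_max=9/2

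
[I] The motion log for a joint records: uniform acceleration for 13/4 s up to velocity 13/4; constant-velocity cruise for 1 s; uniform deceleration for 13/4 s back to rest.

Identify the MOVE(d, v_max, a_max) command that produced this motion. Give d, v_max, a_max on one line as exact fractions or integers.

d=221/16 v_max=13/4 a_max=1

a_max = (13/4)/(13/4) = 1
d_a = ½·13/4·13/4 = 169/32; d_c = 13/4·1 = 13/4
d = 2·169/32 + 13/4 = 221/16
t_c = 1 > 0 ⇒ limit active, v_max = 13/4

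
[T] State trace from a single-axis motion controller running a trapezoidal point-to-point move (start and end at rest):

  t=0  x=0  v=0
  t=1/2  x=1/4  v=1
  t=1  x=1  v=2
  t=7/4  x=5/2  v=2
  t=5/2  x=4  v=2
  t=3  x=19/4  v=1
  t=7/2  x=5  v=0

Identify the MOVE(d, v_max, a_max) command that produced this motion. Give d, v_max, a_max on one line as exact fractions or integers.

d=5 v_max=2 a_max=2

final state: t=7/2, x=5, v=0 → d = 5
a_max = (1−0)/(1/2−0) = 2
max v = 2 over t∈[1,5/2] → v_max = 2
check: 2·(1+3/2) = 5 ✓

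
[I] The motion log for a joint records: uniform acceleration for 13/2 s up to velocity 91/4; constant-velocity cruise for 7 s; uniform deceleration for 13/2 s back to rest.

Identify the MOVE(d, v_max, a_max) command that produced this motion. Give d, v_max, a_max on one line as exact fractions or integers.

d=2457/8 v_max=91/4 a_max=7/2

a_max = (91/4)/(13/2) = 7/2
d_a = ½·91/4·13/2 = 1183/16; d_c = 91/4·7 = 637/4
d = 2·1183/16 + 637/4 = 2457/8
t_c = 7 > 0 so v_max = 91/4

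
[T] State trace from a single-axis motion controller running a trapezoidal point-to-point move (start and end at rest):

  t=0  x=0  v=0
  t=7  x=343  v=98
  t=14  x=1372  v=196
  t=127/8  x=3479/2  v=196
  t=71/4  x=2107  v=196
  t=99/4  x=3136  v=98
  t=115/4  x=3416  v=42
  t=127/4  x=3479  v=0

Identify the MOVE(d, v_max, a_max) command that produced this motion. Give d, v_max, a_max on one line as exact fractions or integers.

d=3479 v_max=196 a_max=14

final state: t=127/4, x=3479, v=0 → d = 3479
a_max = (98−0)/(7−0) = 14
max v = 196 over t∈[14,71/4] → v_max = 196
check: 196·(14+15/4) = 3479 ✓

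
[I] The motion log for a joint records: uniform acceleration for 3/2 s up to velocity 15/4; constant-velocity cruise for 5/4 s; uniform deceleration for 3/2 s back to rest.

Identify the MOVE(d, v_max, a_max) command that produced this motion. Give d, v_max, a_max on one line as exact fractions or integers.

a_max = (15/4)/(3/2) = 5/2
d_a = ½·15/4·3/2 = 45/16; d_c = 15/4·5/4 = 75/16
d = 2·45/16 + 75/16 = 165/16
t_c = 5/4 > 0 ⇒ limit active, v_max = 15/4

d=165/16 v_max=15/4 a_max=5/2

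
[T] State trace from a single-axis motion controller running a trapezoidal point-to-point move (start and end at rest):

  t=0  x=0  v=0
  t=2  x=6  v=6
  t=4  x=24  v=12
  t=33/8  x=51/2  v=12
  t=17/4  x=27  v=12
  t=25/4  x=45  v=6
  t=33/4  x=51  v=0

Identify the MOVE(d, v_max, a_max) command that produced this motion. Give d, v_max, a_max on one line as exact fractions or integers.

final state: t=33/4, x=51, v=0 → d = 51
a_max = (6−0)/(2−0) = 3
max v = 12 over t∈[4,17/4] → v_max = 12
check: 12·(4+1/4) = 51 ✓

d=51 v_max=12 a_max=3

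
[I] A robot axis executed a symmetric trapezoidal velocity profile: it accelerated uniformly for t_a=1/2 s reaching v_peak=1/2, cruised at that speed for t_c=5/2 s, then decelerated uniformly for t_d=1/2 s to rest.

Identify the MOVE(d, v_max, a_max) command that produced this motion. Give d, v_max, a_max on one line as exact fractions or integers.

a_max = (1/2)/(1/2) = 1
d_a = ½·1/2·1/2 = 1/8; d_c = 1/2·5/2 = 5/4
d = 2·1/8 + 5/4 = 3/2
t_c = 5/2 > 0 → v_max = v_peak = 1/2

d=3/2 v_max=1/2 a_max=1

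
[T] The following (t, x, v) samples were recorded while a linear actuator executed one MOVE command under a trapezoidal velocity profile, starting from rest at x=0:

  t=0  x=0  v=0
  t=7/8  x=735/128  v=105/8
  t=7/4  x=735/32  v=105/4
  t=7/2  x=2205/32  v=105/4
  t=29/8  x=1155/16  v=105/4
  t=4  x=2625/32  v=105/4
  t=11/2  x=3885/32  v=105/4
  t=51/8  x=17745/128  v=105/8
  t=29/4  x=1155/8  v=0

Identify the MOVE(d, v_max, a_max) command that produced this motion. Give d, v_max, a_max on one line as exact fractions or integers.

d=1155/8 v_max=105/4 a_max=15

final state: t=29/4, x=1155/8, v=0 → d = 1155/8
a_max = (105/8−0)/(7/8−0) = 15
max v = 105/4 over t∈[7/4,11/2] → v_max = 105/4
check: 105/4·(7/4+15/4) = 1155/8 ✓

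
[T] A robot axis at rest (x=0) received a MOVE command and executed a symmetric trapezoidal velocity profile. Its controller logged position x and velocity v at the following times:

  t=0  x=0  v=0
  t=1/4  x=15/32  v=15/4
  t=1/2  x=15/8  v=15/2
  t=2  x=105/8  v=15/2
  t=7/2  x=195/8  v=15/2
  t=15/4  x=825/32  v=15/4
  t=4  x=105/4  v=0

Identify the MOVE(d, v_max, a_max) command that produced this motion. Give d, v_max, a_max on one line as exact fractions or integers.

d=105/4 v_max=15/2 a_max=15

final state: t=4, x=105/4, v=0 → d = 105/4
a_max = (15/4−0)/(1/4−0) = 15
max v = 15/2 over t∈[1/2,7/2] → v_max = 15/2
check: 15/2·(1/2+3) = 105/4 ✓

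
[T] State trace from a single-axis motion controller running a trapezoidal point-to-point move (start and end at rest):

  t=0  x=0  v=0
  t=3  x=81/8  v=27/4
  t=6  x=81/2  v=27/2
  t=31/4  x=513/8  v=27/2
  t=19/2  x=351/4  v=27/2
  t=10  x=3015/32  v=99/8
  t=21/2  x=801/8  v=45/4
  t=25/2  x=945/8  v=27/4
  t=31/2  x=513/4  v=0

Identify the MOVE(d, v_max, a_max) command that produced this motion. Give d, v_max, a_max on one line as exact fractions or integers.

final state: t=31/2, x=513/4, v=0 → d = 513/4
a_max = (27/4−0)/(3−0) = 9/4
max v = 27/2 over t∈[6,19/2] → v_max = 27/2
check: 27/2·(6+7/2) = 513/4 ✓

d=513/4 v_max=27/2 a_max=9/4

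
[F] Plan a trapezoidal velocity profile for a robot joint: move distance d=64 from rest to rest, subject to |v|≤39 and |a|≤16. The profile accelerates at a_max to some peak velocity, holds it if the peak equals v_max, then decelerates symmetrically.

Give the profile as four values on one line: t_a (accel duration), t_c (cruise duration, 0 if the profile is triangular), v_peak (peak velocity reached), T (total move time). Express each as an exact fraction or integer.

(v_max)²/a_max = 39²/16 = 1521/16
64 < 1521/16 ⇒ no cruise
v_peak = √(64·16) = √1024 = 32
t_a = 32/16 = 2; t_c = 0
T = 2·2 = 4

t_a=2 t_c=0 v_peak=32 T=4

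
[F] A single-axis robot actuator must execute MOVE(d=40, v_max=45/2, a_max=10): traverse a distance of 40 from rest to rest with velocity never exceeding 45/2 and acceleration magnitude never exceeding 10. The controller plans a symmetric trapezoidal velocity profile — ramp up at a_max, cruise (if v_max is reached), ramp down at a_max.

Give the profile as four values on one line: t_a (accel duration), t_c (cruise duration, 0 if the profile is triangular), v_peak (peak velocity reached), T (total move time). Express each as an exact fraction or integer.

v_max²/a_max = (45/2)²/10 = 405/8
40 < 405/8 ⇒ no cruise
v_peak = √(40·10) = √400 = 20
t_a = 20/10 = 2; t_c = 0
T = 2·2 = 4

t_a=2 t_c=0 v_peak=20 T=4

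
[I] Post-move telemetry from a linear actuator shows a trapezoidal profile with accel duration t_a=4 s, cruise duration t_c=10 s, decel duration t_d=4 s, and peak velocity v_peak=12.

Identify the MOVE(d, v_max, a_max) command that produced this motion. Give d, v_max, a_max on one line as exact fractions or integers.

a_max = 12/4 = 3
d_a = ½·12·4 = 24; d_c = 12·10 = 120
d = 2·24 + 120 = 168
t_c = 10 > 0 → v_max = v_peak = 12

d=168 v_max=12 a_max=3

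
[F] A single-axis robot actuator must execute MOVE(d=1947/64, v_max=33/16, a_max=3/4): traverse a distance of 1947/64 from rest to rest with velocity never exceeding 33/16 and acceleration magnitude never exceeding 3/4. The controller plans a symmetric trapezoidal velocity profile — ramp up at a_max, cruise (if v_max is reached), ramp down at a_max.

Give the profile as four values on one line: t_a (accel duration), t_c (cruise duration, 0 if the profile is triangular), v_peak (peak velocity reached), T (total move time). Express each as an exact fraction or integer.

t_a=11/4 t_c=12 v_peak=33/16 T=35/2

v_max²/a_max = (33/16)²/(3/4) = 363/64
1947/64 ≥ 363/64 → trapezoidal
t_a = (33/16)/(3/4) = 11/4; v_peak = 33/16
d_cruise = 1947/64 − 363/64 = 99/4; t_c = (99/4)/(33/16) = 12
T = 2·11/4 + 12 = 35/2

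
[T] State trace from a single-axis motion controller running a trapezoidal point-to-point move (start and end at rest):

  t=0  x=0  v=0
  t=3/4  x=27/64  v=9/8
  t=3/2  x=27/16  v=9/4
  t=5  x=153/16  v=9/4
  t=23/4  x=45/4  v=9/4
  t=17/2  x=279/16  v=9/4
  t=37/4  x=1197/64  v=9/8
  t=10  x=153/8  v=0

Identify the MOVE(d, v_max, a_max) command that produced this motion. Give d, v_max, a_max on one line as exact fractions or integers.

d=153/8 v_max=9/4 a_max=3/2

final state: t=10, x=153/8, v=0 → d = 153/8
a_max = (9/8−0)/(3/4−0) = 3/2
max v = 9/4 over t∈[3/2,17/2] → v_max = 9/4
check: 9/4·(3/2+7) = 153/8 ✓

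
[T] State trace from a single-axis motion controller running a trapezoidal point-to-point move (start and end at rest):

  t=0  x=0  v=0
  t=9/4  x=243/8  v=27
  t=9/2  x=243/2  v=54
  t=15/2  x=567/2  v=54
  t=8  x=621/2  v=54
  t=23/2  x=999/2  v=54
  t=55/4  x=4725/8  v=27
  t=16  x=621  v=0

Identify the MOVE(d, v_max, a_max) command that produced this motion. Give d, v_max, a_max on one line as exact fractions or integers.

final state: t=16, x=621, v=0 → d = 621
a_max = (27−0)/(9/4−0) = 12
max v = 54 over t∈[9/2,23/2] → v_max = 54
check: 54·(9/2+7) = 621 ✓

d=621 v_max=54 a_max=12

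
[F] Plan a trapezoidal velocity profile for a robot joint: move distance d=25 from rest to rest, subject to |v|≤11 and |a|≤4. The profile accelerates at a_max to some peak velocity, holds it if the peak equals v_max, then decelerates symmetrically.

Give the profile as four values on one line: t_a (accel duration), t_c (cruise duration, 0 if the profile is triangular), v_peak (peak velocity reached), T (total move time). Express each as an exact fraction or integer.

vₘ²/aₘ = 11²/4 = 121/4
25 < 121/4 → triangular
v_peak = √(25·4) = √100 = 10
t_a = 10/4 = 5/2; t_c = 0
T = 2·5/2 = 5

t_a=5/2 t_c=0 v_peak=10 T=5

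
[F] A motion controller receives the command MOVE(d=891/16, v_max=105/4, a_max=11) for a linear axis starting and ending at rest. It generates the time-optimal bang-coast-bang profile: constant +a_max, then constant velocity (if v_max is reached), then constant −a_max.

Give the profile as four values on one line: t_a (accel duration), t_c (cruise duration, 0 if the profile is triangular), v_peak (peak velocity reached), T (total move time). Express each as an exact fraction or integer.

vₘ²/aₘ = (105/4)²/11 = 11025/176
891/16 < 11025/176 ⇒ no cruise
v_peak = √(891/16·11) = √(9801/16) = 99/4
t_a = (99/4)/11 = 9/4; t_c = 0
T = 2·9/4 = 9/2

t_a=9/4 t_c=0 v_peak=99/4 T=9/2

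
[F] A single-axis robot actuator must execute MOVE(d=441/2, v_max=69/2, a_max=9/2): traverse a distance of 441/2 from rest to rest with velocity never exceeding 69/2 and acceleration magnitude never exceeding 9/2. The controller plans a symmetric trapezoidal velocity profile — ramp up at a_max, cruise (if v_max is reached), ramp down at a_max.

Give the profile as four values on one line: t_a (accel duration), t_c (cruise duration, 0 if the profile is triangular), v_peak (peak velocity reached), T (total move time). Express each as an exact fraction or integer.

v_max²/a_max = (69/2)²/(9/2) = 529/2
441/2 < 529/2 ⇒ no cruise
v_peak = √(441/2·9/2) = √(3969/4) = 63/2
t_a = (63/2)/(9/2) = 7; t_c = 0
T = 2·7 = 14

t_a=7 t_c=0 v_peak=63/2 T=14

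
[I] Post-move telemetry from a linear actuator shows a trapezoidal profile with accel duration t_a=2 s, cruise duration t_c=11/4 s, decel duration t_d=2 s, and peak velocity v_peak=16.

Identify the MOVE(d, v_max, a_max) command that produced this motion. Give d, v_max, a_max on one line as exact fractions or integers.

a_max = 16/2 = 8
d_a = ½·16·2 = 16; d_c = 16·11/4 = 44
d = 2·16 + 44 = 76
t_c = 11/4 > 0 → v_max = v_peak = 16

d=76 v_max=16 a_max=8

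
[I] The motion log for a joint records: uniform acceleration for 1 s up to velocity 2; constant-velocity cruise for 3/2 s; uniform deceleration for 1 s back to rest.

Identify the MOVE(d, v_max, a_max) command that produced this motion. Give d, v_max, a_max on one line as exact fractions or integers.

d=5 v_max=2 a_max=2

a_max = 2/1 = 2
d_a = ½·2·1 = 1; d_c = 2·3/2 = 3
d = 2·1 + 3 = 5
t_c = 3/2 > 0 ⇒ limit active, v_max = 2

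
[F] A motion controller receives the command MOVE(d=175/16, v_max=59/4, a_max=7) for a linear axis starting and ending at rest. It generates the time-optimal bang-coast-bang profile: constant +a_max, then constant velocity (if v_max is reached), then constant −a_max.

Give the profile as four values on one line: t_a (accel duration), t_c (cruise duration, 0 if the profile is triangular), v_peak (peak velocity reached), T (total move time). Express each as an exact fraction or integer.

(v_max)²/a_max = (59/4)²/7 = 3481/112
175/16 < 3481/112 → triangular
v_peak = √(175/16·7) = √(1225/16) = 35/4
t_a = (35/4)/7 = 5/4; t_c = 0
T = 2·5/4 = 5/2

t_a=5/4 t_c=0 v_peak=35/4 T=5/2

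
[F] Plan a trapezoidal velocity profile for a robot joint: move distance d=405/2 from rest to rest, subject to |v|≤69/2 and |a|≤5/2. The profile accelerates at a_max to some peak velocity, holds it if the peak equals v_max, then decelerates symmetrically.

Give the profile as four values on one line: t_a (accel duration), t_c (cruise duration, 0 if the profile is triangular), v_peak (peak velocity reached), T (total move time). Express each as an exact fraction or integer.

t_a=9 t_c=0 v_peak=45/2 T=18

(v_max)²/a_max = (69/2)²/(5/2) = 4761/10
405/2 < 4761/10 so t_c = 0
v_peak = √(405/2·5/2) = √(2025/4) = 45/2
t_a = (45/2)/(5/2) = 9; t_c = 0
T = 2·9 = 18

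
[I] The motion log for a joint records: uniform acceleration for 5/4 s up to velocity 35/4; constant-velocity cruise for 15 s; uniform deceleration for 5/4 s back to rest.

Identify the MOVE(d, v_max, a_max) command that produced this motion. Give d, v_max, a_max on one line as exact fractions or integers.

a_max = (35/4)/(5/4) = 7
d_a = ½·35/4·5/4 = 175/32; d_c = 35/4·15 = 525/4
d = 2·175/32 + 525/4 = 2275/16
t_c = 15 > 0 ⇒ limit active, v_max = 35/4

d=2275/16 v_max=35/4 a_max=7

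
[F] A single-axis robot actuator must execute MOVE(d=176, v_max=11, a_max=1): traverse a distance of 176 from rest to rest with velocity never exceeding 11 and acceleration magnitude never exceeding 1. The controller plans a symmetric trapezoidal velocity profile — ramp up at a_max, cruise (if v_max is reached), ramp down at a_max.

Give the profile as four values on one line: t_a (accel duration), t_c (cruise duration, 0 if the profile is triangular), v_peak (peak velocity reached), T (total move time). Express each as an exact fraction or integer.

t_a=11 t_c=5 v_peak=11 T=27

vₘ²/aₘ = 11²/1 = 121
176 ≥ 121 → trapezoidal
t_a = 11/1 = 11; v_peak = 11
d_cruise = 176 − 121 = 55; t_c = 55/11 = 5
T = 2·11 + 5 = 27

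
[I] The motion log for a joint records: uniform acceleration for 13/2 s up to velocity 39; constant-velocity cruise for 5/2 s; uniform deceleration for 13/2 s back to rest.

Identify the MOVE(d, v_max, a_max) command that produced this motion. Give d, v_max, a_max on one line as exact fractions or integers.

a_max = 39/(13/2) = 6
d_a = ½·39·13/2 = 507/4; d_c = 39·5/2 = 195/2
d = 2·507/4 + 195/2 = 351
t_c = 5/2 > 0 ⇒ limit active, v_max = 39

d=351 v_max=39 a_max=6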